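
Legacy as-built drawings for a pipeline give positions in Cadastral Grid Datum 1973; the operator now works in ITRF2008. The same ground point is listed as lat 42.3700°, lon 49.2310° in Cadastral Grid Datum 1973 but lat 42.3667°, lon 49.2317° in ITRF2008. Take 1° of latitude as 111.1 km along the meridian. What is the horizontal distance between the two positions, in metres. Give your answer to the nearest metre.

Δφ = 42.3667° − 42.3700° = -0.0033°; Δλ = 49.2317° − 49.2310° = +0.0007°.
ΔN = Δφ × 111100 = -366.6 m; ΔE = Δλ × 111100 × cos(42.3700°) = +0.0007 × 111100 × 0.738808 = 57.5 m.
Distance = √(ΔE² + ΔN²) = √(57.5² + (-366.6)²) = 371.1 m.

371 m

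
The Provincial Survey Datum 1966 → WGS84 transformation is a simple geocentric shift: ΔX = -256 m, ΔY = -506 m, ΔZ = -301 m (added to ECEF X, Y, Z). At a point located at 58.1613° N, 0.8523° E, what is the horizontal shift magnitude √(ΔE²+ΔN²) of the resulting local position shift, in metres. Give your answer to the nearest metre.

At φ = 58.1613°, λ = 0.8523°: sin φ = 0.849537, cos φ = 0.527530, sin λ = 0.014875, cos λ = 0.999889.
ΔE = −sin λ·ΔX + cos λ·ΔY = −(0.014875)·(-256) + (0.999889)·(-506) = -502.14 m.
ΔN = −sin φ cos λ·ΔX − sin φ sin λ·ΔY + cos φ·ΔZ = −(0.849537)(0.999889)(-256) − (0.849537)(0.014875)(-506) + (0.527530)(-301) = 65.07 m.
Horizontal magnitude = √(ΔE² + ΔN²) = √((-502.14)² + 65.07²) = 506.33 m.

506 m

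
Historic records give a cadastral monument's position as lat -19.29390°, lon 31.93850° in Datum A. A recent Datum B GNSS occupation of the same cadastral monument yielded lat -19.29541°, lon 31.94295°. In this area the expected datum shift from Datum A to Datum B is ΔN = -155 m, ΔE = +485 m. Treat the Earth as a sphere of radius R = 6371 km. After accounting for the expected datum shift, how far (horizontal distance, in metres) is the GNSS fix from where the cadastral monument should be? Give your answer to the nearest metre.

22 m

Observed coordinate differences: Δφ = -0.00151°, Δλ = +0.00445°.
Converting to metres (1° lat = 111195 m, cos φ = 0.943836): observed ΔN = -167.9 m, observed ΔE = 467.0 m.
Subtracting the expected shift leaves a residual of -167.9 − (-155) = -12.9 m north and 467.0 − (485) = -18.0 m east.
Residual distance = √((-12.9)² + (-18.0)²) = 22.1 m.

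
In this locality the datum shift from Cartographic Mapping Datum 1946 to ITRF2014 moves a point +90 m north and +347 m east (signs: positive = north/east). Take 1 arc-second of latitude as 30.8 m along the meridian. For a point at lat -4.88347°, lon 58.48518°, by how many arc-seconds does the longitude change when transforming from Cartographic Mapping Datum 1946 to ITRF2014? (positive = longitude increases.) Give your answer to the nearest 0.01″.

At latitude -4.88347°, cos φ = 0.996370.
1″ of longitude at this latitude = 30.80 × cos φ = 30.6882 m, so Δλ = 347.0 / 30.6882 = 11.307″.

Δλ = 11.31″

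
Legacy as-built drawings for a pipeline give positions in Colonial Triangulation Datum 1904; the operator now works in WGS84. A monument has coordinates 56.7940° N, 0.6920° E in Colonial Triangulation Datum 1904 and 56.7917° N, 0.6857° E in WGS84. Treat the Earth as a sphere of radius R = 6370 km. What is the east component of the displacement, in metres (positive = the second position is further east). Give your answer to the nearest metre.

Δφ = 56.7917° − 56.7940° = -0.0023°; Δλ = 0.6857° − 0.6920° = -0.0063°.
1° along a meridian = πR/180 = 111177 m.
ΔN = Δφ × 111177 = -255.7 m; ΔE = Δλ × 111177 × cos(56.7940°) = -0.0063 × 111177 × 0.547651 = -383.6 m.

ΔE = -384 m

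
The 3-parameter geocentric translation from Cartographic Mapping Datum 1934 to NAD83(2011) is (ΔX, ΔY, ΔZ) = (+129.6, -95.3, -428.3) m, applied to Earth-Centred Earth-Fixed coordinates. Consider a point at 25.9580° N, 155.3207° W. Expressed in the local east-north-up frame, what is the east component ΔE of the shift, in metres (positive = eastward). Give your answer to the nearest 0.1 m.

ΔE = 140.7 m

The local east axis at (φ, λ) is (−sin λ, cos λ, 0), so ΔE = −sin(-155.3207°)·129.6 + cos(-155.3207°)·(-95.3) = 140.71 m.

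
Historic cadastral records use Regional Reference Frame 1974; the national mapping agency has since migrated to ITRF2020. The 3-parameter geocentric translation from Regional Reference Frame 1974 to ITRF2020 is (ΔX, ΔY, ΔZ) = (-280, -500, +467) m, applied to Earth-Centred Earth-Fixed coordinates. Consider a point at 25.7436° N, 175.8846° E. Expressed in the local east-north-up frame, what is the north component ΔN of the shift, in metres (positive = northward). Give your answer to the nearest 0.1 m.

At φ = 25.7436°, λ = 175.8846°: sin φ = 0.434345, cos φ = 0.900747, sin λ = 0.071766, cos λ = -0.997422.
ΔN = −sin φ cos λ·ΔX − sin φ sin λ·ΔY + cos φ·ΔZ = −(0.434345)(-0.997422)(-280) − (0.434345)(0.071766)(-500) + (0.900747)(467) = 314.93 m.

ΔN = 314.9 m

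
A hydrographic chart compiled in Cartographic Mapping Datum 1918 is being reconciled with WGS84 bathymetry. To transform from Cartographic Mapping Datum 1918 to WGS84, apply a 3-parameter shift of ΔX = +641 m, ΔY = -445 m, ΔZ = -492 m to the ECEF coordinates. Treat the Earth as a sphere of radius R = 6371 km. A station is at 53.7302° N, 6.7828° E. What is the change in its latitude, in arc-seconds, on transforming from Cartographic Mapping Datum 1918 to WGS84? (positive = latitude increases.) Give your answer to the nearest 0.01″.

sin φ = 0.806240, cos φ = 0.591588, sin λ = 0.118106, cos λ = 0.993001.
North component: ΔN = −sin φ cos λ·ΔX − sin φ sin λ·ΔY + cos φ·ΔZ = −(0.806240)(0.993001)(641) − (0.806240)(0.118106)(-445) + (0.591588)(-492) = -761.87 m.
1° of latitude spans πR/180 = 111195 m, so Δφ = -761.87 / 111195 × 3600 = -24.666″.

Δφ = -24.67″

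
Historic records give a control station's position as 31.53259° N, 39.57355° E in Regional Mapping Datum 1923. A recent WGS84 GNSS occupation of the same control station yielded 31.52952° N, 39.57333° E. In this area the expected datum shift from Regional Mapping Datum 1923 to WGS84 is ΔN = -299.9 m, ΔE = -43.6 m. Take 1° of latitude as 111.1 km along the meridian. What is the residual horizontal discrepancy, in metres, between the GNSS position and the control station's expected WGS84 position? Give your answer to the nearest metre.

47 m

Observed coordinate differences: Δφ = -0.00307°, Δλ = -0.00022°.
Converting to metres (1° lat = 111100 m, cos φ = 0.852343): observed ΔN = -341.1 m, observed ΔE = -20.8 m.
Subtracting the expected shift leaves a residual of -341.1 − (-299.9) = -41.2 m north and -20.8 − (-43.6) = 22.8 m east.
Residual distance = √((-41.2)² + 22.8²) = 47.1 m.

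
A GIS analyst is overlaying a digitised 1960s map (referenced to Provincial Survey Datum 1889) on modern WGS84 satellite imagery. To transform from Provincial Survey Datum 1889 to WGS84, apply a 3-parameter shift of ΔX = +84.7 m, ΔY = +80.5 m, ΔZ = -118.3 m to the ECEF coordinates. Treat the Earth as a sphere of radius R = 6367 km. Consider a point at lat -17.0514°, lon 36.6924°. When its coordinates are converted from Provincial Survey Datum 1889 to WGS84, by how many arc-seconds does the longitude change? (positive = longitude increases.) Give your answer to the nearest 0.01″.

sin φ = -0.293229, cos φ = 0.956042, sin λ = 0.597519, cos λ = 0.801855.
East component: ΔE = −sin λ·ΔX + cos λ·ΔY = −(0.597519)(84.7) + (0.801855)(80.5) = 13.94 m.
1° of latitude spans πR/180 = 111125 m; at latitude φ, 1° of longitude spans that × cos φ = 106240.3 m, so Δλ = 13.94 / 106240.3 × 3600 = 0.472″.

Δλ = 0.47″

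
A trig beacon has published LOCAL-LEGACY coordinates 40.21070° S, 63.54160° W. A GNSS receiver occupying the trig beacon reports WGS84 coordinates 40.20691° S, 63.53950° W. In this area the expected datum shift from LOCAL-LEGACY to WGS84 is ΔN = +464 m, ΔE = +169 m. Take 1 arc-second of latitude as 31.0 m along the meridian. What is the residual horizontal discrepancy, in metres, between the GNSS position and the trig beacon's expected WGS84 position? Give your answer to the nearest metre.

42 m

Observed coordinate differences: Δφ = +0.00379°, Δλ = +0.00210°.
Converting to metres (1° lat = 111600 m, cos φ = 0.763675): observed ΔN = 423.0 m, observed ΔE = 179.0 m.
Subtracting the expected shift leaves a residual of 423.0 − (464) = -41.0 m north and 179.0 − (169) = 10.0 m east.
Residual distance = √((-41.0)² + 10.0²) = 42.2 m.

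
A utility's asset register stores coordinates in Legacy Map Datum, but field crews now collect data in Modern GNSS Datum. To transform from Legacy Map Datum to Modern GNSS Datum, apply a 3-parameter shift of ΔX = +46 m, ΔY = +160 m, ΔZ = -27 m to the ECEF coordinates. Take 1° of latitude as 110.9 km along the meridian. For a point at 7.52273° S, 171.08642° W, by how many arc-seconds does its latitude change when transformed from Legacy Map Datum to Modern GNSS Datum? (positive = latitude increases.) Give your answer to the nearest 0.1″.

sin φ = -0.130920, cos φ = 0.991393, sin λ = -0.154945, cos λ = -0.987923.
North component: ΔN = −sin φ cos λ·ΔX − sin φ sin λ·ΔY + cos φ·ΔZ = −(-0.130920)(-0.987923)(46) − (-0.130920)(-0.154945)(160) + (0.991393)(-27) = -35.96 m.
1° of latitude spans 110900 m, so Δφ = -35.96 / 110900 × 3600 = -1.167″.

Δφ = -1.2″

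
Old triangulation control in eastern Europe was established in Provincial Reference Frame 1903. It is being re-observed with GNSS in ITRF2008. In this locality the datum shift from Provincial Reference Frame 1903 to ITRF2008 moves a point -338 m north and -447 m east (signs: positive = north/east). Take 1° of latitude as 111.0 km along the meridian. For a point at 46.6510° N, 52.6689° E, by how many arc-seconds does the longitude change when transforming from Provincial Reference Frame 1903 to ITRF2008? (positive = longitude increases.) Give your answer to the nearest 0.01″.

At latitude 46.6510°, cos φ = 0.686441.
1° of longitude at this latitude = 111.0 × cos φ = 76.19 km, so Δλ = -447.0 / 76194.9 = -0.0058665° = -21.120″.

Δλ = -21.12″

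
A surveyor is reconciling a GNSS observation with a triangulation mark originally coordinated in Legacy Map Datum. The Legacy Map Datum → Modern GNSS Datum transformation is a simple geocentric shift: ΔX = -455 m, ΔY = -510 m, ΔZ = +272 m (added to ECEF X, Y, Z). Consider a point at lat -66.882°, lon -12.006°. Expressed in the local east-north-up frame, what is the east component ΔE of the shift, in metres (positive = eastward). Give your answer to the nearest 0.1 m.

At φ = -66.882°, λ = -12.006°: sin φ = -0.919698, cos φ = 0.392626, sin λ = -0.208014, cos λ = 0.978126.
ΔE = −sin λ·ΔX + cos λ·ΔY = −(-0.208014)·(-455) + (0.978126)·(-510) = -593.49 m.

ΔE = -593.5 m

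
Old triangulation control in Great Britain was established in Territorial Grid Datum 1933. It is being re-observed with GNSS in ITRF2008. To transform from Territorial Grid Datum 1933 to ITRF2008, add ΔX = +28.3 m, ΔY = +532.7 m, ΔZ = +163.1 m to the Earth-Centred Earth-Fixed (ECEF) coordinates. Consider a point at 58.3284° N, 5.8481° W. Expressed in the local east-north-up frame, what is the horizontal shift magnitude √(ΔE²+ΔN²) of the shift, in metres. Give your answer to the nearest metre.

The local east axis at (φ, λ) is (−sin λ, cos λ, 0), so ΔE = −sin(-5.8481°)·28.3 + cos(-5.8481°)·532.7 = 532.81 m.
The local north axis is (−sin φ cos λ, −sin φ sin λ, cos φ), giving ΔN = -23.960 + 46.194 + 85.636 = 107.87 m.
Horizontal magnitude = √(ΔE² + ΔN²) = √(532.81² + 107.87²) = 543.62 m.

544 m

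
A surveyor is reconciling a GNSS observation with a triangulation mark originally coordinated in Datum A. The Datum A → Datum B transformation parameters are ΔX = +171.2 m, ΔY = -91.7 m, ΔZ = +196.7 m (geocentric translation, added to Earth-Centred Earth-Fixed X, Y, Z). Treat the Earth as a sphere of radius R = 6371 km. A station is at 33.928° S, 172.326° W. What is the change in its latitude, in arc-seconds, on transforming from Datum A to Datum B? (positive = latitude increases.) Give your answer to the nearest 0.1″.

Δφ = 2.4″

sin φ = -0.558151, cos φ = 0.829740, sin λ = -0.133536, cos λ = -0.991044.
North component: ΔN = −sin φ cos λ·ΔX − sin φ sin λ·ΔY + cos φ·ΔZ = −(-0.558151)(-0.991044)(171.2) − (-0.558151)(-0.133536)(-91.7) + (0.829740)(196.7) = 75.34 m.
1° of latitude spans πR/180 = 111195 m, so Δφ = 75.34 / 111195 × 3600 = 2.439″.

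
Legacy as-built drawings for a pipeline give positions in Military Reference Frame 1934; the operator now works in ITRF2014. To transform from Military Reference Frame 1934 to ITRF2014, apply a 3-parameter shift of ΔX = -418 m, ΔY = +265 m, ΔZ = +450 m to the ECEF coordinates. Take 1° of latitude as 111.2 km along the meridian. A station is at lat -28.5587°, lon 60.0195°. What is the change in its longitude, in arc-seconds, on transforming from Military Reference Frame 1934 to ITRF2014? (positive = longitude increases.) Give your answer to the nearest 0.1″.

sin φ = -0.478059, cos φ = 0.878328, sin λ = 0.866196, cos λ = 0.499705.
East component: ΔE = −sin λ·ΔX + cos λ·ΔY = −(0.866196)(-418) + (0.499705)(265) = 494.49 m.
1° of latitude spans 111200 m; at latitude φ, 1° of longitude spans that × cos φ = 97670.1 m, so Δλ = 494.49 / 97670.1 × 3600 = 18.226″.

Δλ = 18.2″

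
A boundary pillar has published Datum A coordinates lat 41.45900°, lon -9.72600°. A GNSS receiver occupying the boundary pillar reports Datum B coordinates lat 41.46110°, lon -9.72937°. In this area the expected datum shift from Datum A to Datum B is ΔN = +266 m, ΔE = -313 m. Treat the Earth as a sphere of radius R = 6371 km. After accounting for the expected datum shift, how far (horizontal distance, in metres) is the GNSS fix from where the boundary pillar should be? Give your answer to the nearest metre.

46 m

Observed coordinate differences: Δφ = +0.00210°, Δλ = -0.00337°.
Converting to metres (1° lat = 111195 m, cos φ = 0.749430): observed ΔN = 233.5 m, observed ΔE = -280.8 m.
Subtracting the expected shift leaves a residual of 233.5 − (266) = -32.5 m north and -280.8 − (-313) = 32.2 m east.
Residual distance = √((-32.5)² + 32.2²) = 45.7 m.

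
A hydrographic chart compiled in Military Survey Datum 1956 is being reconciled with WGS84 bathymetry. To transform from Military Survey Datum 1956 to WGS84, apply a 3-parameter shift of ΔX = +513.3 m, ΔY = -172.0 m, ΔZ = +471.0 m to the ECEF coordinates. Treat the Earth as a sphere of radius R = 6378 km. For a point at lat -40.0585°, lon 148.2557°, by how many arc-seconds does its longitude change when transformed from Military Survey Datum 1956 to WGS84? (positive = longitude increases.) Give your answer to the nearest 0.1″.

Δλ = -5.2″

sin φ = -0.643569, cos φ = 0.765388, sin λ = 0.526129, cos λ = -0.850405.
East component: ΔE = −sin λ·ΔX + cos λ·ΔY = −(0.526129)(513.3) + (-0.850405)(-172.0) = -123.79 m.
1° of latitude spans πR/180 = 111317 m; at latitude φ, 1° of longitude spans that × cos φ = 85200.7 m, so Δλ = -123.79 / 85200.7 × 3600 = -5.231″.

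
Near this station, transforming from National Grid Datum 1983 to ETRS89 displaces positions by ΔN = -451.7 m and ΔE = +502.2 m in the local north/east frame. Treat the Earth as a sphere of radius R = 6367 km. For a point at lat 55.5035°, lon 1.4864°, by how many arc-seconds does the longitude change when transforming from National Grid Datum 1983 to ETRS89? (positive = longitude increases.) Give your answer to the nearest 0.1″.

Δλ = 28.7″

At latitude 55.5035°, cos φ = 0.566356.
One radian of longitude at latitude φ spans R cos φ, so Δλ = ΔE / (R cos φ) = 502.2 / (6367000 × 0.566356) = 1.3927e-04 rad = 28.726″.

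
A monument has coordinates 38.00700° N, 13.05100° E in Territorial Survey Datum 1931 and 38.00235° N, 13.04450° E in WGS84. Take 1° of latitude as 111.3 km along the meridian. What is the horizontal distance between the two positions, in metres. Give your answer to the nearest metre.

770 m

Δφ = 38.00235° − 38.00700° = -0.00465°; Δλ = 13.04450° − 13.05100° = -0.00650°.
ΔN = Δφ × 111300 = -517.5 m; ΔE = Δλ × 111300 × cos(38.00700°) = -0.00650 × 111300 × 0.787936 = -570.0 m.
Distance = √(ΔE² + ΔN²) = √((-570.0)² + (-517.5)²) = 769.9 m.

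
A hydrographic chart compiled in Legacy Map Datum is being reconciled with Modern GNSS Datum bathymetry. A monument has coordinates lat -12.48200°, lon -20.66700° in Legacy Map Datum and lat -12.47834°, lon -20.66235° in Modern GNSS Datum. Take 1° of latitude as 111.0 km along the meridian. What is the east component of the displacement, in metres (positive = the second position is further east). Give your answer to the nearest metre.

ΔE = 504 m

Δφ = -12.47834° − -12.48200° = +0.00366°; Δλ = -20.66235° − -20.66700° = +0.00465°.
ΔN = Δφ × 111000 = 406.3 m; ΔE = Δλ × 111000 × cos(-12.48200°) = +0.00465 × 111000 × 0.976364 = 504.0 m.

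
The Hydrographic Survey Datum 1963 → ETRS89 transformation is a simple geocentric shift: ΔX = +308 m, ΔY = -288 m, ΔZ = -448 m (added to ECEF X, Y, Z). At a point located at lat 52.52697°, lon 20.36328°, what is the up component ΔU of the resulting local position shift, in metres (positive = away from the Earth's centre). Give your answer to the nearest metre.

The local up (radial) axis is (cos φ cos λ, cos φ sin λ, sin φ), giving ΔU = 175.673 − 60.970 − 355.551 = -240.85 m.

ΔU = -241 m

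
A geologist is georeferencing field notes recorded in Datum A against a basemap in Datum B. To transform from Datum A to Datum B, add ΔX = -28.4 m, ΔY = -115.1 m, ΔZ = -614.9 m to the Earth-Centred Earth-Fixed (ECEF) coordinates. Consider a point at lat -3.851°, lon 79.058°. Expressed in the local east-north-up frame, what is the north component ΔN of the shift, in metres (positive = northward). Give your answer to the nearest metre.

The local north axis is (−sin φ cos λ, −sin φ sin λ, cos φ), giving ΔN = -0.362 − 7.590 − 613.512 = -621.46 m.

ΔN = -621 m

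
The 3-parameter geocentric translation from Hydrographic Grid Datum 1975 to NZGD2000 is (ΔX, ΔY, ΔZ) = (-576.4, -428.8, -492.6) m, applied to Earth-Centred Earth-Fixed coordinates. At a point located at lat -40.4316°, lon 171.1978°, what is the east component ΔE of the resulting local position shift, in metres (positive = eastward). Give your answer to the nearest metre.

At φ = -40.4316°, λ = 171.1978°: sin φ = -0.648540, cos φ = 0.761181, sin λ = 0.153024, cos λ = -0.988223.
ΔE = −sin λ·ΔX + cos λ·ΔY = −(0.153024)·(-576.4) + (-0.988223)·(-428.8) = 511.95 m.

ΔE = 512 m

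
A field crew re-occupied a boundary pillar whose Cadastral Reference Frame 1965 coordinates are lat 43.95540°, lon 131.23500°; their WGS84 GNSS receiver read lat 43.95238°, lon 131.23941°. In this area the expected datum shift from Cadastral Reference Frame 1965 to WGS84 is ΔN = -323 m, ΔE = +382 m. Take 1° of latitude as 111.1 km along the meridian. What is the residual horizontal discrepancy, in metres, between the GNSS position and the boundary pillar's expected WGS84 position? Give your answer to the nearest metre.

Observed coordinate differences: Δφ = -0.00302°, Δλ = +0.00441°.
Converting to metres (1° lat = 111100 m, cos φ = 0.719880): observed ΔN = -335.5 m, observed ΔE = 352.7 m.
Subtracting the expected shift leaves a residual of -335.5 − (-323) = -12.5 m north and 352.7 − (382) = -29.3 m east.
Residual distance = √((-12.5)² + (-29.3)²) = 31.9 m.

32 m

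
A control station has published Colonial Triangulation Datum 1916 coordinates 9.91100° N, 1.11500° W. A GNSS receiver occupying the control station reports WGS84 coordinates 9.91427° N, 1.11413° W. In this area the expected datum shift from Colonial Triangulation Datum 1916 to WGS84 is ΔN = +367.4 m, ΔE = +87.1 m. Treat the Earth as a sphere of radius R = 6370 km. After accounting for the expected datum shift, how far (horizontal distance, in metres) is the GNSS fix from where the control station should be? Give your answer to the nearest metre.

9 m

Observed coordinate differences: Δφ = +0.00327°, Δλ = +0.00087°.
Converting to metres (1° lat = 111177 m, cos φ = 0.985076): observed ΔN = 363.6 m, observed ΔE = 95.3 m.
Subtracting the expected shift leaves a residual of 363.6 − (367.4) = -3.8 m north and 95.3 − (87.1) = 8.2 m east.
Residual distance = √((-3.8)² + 8.2²) = 9.0 m.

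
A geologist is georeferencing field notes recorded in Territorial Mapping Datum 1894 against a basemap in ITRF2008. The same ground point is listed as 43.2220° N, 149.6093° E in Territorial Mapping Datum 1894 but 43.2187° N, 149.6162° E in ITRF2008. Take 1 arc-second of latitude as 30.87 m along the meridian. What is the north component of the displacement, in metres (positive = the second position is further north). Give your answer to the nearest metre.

Δφ = 43.2187° − 43.2220° = -0.0033°; Δλ = 149.6162° − 149.6093° = +0.0069°.
1° of latitude = 3600 × 30.87 = 111132 m.
ΔN = Δφ × 111132 = -366.7 m; ΔE = Δλ × 111132 × cos(43.2220°) = +0.0069 × 111132 × 0.728706 = 558.8 m.

ΔN = -367 m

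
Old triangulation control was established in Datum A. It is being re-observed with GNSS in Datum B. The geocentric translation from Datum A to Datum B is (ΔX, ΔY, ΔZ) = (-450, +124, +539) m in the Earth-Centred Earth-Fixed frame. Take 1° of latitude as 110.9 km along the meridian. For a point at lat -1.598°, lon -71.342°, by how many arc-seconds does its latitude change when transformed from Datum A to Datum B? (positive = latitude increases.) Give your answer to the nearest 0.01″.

sin φ = -0.027887, cos φ = 0.999611, sin λ = -0.947445, cos λ = 0.319919.
North component: ΔN = −sin φ cos λ·ΔX − sin φ sin λ·ΔY + cos φ·ΔZ = −(-0.027887)(0.319919)(-450) − (-0.027887)(-0.947445)(124) + (0.999611)(539) = 531.50 m.
1° of latitude spans 110900 m, so Δφ = 531.50 / 110900 × 3600 = 17.253″.

Δφ = 17.25″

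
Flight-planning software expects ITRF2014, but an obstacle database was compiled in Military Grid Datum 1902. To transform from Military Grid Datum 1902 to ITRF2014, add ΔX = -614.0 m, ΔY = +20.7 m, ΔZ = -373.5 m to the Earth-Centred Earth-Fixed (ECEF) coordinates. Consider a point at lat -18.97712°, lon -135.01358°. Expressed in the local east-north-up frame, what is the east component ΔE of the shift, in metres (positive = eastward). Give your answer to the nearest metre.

ΔE = -449 m

At φ = -18.97712°, λ = -135.01358°: sin φ = -0.325191, cos φ = 0.945649, sin λ = -0.706939, cos λ = -0.707274.
ΔE = −sin λ·ΔX + cos λ·ΔY = −(-0.706939)·(-614.0) + (-0.707274)·(20.7) = -448.70 m.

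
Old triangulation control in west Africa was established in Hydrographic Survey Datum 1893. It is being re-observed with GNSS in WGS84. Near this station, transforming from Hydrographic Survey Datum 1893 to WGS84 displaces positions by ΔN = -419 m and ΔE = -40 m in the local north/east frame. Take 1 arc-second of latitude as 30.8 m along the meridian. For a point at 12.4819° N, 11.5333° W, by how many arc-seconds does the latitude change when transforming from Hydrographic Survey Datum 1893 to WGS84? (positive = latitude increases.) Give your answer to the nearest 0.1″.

1″ of latitude = 30.80 m, so Δφ = -419.0 / 30.80 = -13.604″.

Δφ = -13.6″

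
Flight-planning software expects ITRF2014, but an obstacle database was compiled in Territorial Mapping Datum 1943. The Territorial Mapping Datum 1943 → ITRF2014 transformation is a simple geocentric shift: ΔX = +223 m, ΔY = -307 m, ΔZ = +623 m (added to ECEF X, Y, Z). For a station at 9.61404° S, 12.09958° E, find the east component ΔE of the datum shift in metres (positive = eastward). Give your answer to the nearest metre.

At φ = -9.61404°, λ = 12.09958°: sin φ = -0.167010, cos φ = 0.985955, sin λ = 0.209611, cos λ = 0.977785.
ΔE = −sin λ·ΔX + cos λ·ΔY = −(0.209611)·(223) + (0.977785)·(-307) = -346.92 m.

ΔE = -347 m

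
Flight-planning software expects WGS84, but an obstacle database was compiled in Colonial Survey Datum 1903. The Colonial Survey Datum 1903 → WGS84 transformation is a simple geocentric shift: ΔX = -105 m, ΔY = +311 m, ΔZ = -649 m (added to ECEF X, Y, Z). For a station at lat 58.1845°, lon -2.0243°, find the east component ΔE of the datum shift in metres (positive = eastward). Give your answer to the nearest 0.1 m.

ΔE = 307.1 m

At φ = 58.1845°, λ = -2.0243°: sin φ = 0.849750, cos φ = 0.527186, sin λ = -0.035323, cos λ = 0.999376.
ΔE = −sin λ·ΔX + cos λ·ΔY = −(-0.035323)·(-105) + (0.999376)·(311) = 307.10 m.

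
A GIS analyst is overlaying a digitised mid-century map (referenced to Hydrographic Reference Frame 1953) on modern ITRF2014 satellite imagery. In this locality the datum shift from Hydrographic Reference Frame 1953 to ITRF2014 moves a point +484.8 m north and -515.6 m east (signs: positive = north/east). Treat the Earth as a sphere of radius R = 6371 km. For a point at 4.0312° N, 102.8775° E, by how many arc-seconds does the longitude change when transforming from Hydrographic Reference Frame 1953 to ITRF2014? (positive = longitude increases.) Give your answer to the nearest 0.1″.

At latitude 4.0312°, cos φ = 0.997526.
One radian of longitude at latitude φ spans R cos φ, so Δλ = ΔE / (R cos φ) = -515.6 / (6371000 × 0.997526) = -8.1130e-05 rad = -16.734″.

Δλ = -16.7″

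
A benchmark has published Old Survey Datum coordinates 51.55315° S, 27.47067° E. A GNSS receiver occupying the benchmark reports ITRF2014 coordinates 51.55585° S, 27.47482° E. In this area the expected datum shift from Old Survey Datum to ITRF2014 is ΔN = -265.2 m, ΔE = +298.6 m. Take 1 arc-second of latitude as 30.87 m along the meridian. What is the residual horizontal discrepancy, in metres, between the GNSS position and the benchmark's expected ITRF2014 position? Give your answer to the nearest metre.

37 m

Observed coordinate differences: Δφ = -0.00270°, Δλ = +0.00415°.
Converting to metres (1° lat = 111132 m, cos φ = 0.621788): observed ΔN = -300.1 m, observed ΔE = 286.8 m.
Subtracting the expected shift leaves a residual of -300.1 − (-265.2) = -34.9 m north and 286.8 − (298.6) = -11.8 m east.
Residual distance = √((-34.9)² + (-11.8)²) = 36.8 m.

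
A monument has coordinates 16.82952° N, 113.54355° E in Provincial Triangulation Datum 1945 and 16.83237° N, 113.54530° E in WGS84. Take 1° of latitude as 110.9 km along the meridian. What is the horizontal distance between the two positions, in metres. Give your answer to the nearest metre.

Δφ = 16.83237° − 16.82952° = +0.00285°; Δλ = 113.54530° − 113.54355° = +0.00175°.
ΔN = Δφ × 110900 = 316.1 m; ΔE = Δλ × 110900 × cos(16.82952°) = +0.00175 × 110900 × 0.957170 = 185.8 m.
Distance = √(ΔE² + ΔN²) = √(185.8² + 316.1²) = 366.6 m.

367 m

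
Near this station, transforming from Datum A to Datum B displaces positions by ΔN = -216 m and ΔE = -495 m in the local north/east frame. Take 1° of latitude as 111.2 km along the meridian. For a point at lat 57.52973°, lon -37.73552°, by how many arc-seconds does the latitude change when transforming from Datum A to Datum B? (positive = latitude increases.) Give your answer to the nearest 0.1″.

1° of latitude = 111.2 km, so Δφ = -216.0 / 111200 = -0.0019424° = -6.993″.

Δφ = -7.0″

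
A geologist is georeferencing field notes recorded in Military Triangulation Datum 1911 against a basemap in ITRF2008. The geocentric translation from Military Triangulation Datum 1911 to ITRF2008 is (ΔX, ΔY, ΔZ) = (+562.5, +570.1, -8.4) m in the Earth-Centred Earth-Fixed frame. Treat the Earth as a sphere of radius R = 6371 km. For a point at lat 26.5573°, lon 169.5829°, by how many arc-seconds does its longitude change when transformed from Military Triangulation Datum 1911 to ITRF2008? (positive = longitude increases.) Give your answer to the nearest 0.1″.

sin φ = 0.447093, cos φ = 0.894488, sin λ = 0.180813, cos λ = -0.983518.
East component: ΔE = −sin λ·ΔX + cos λ·ΔY = −(0.180813)(562.5) + (-0.983518)(570.1) = -662.41 m.
1° of latitude spans πR/180 = 111195 m; at latitude φ, 1° of longitude spans that × cos φ = 99462.5 m, so Δλ = -662.41 / 99462.5 × 3600 = -23.976″.

Δλ = -24.0″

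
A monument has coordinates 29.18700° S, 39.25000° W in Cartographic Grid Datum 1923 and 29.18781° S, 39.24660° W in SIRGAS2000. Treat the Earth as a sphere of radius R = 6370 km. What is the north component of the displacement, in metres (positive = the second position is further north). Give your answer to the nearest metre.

ΔN = -90 m

Δφ = -29.18781° − -29.18700° = -0.00081°; Δλ = -39.24660° − -39.25000° = +0.00340°.
1° along a meridian = πR/180 = 111177 m.
ΔN = Δφ × 111177 = -90.1 m; ΔE = Δλ × 111177 × cos(-29.18700°) = +0.00340 × 111177 × 0.873033 = 330.0 m.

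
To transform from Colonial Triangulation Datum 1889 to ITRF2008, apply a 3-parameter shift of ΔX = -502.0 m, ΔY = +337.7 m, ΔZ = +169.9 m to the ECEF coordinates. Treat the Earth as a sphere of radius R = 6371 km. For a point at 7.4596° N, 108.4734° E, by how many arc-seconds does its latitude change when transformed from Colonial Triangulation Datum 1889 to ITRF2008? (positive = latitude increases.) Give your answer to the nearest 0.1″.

sin φ = 0.129827, cos φ = 0.991537, sin λ = 0.948471, cos λ = -0.316864.
North component: ΔN = −sin φ cos λ·ΔX − sin φ sin λ·ΔY + cos φ·ΔZ = −(0.129827)(-0.316864)(-502.0) − (0.129827)(0.948471)(337.7) + (0.991537)(169.9) = 106.23 m.
1° of latitude spans πR/180 = 111195 m, so Δφ = 106.23 / 111195 × 3600 = 3.439″.

Δφ = 3.4″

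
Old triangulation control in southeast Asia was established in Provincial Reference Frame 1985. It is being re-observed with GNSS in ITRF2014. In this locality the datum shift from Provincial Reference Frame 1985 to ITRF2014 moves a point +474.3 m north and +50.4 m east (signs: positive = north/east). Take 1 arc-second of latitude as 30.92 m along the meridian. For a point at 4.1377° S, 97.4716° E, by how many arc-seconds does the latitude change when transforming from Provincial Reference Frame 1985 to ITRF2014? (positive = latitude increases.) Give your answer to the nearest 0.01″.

1″ of latitude = 30.92 m, so Δφ = 474.3 / 30.92 = 15.340″.

Δφ = 15.34″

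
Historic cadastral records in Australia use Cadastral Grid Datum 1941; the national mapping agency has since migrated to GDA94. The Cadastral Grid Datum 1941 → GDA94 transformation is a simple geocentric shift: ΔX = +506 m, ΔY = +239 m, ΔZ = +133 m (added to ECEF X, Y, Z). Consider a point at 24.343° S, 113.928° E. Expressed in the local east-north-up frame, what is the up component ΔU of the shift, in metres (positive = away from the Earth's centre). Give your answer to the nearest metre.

ΔU = -43 m

At φ = -24.343°, λ = 113.928°: sin φ = -0.412198, cos φ = 0.911094, sin λ = 0.914056, cos λ = -0.405588.
ΔU = cos φ cos λ·ΔX + cos φ sin λ·ΔY + sin φ·ΔZ = (0.911094)(-0.405588)(506) + (0.911094)(0.914056)(239) + (-0.412198)(133) = -42.77 m.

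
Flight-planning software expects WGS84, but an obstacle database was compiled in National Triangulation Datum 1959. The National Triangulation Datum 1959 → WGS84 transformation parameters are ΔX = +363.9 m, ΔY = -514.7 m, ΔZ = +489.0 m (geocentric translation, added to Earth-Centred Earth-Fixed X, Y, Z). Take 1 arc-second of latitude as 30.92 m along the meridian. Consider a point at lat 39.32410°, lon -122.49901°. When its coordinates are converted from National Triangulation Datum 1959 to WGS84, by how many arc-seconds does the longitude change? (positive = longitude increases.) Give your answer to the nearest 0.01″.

Δλ = 24.39″

sin φ = 0.633706, cos φ = 0.773574, sin λ = -0.843401, cos λ = -0.537285.
East component: ΔE = −sin λ·ΔX + cos λ·ΔY = −(-0.843401)(363.9) + (-0.537285)(-514.7) = 583.45 m.
1° of latitude spans 3600 × 30.92 = 111312 m; at latitude φ, 1° of longitude spans that × cos φ = 86108.0 m, so Δλ = 583.45 / 86108.0 × 3600 = 24.393″.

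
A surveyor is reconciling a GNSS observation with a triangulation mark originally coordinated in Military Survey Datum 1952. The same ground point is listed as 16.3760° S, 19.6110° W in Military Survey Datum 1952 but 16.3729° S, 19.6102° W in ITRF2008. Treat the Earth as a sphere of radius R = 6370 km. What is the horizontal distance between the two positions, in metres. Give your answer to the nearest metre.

355 m

Δφ = -16.3729° − -16.3760° = +0.0031°; Δλ = -19.6102° − -19.6110° = +0.0008°.
1° along a meridian = πR/180 = 111177 m.
ΔN = Δφ × 111177 = 344.7 m; ΔE = Δλ × 111177 × cos(-16.3760°) = +0.0008 × 111177 × 0.959432 = 85.3 m.
Distance = √(ΔE² + ΔN²) = √(85.3² + 344.7²) = 355.1 m.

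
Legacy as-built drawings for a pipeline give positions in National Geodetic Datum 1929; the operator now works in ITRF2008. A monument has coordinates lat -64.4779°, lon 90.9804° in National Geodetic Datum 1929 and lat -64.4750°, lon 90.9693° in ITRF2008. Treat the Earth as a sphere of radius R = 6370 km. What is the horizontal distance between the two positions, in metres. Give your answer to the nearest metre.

Δφ = -64.4750° − -64.4779° = +0.0029°; Δλ = 90.9693° − 90.9804° = -0.0111°.
1° along a meridian = πR/180 = 111177 m.
ΔN = Δφ × 111177 = 322.4 m; ΔE = Δλ × 111177 × cos(-64.4779°) = -0.0111 × 111177 × 0.430859 = -531.7 m.
Distance = √(ΔE² + ΔN²) = √((-531.7)² + 322.4²) = 621.8 m.

622 m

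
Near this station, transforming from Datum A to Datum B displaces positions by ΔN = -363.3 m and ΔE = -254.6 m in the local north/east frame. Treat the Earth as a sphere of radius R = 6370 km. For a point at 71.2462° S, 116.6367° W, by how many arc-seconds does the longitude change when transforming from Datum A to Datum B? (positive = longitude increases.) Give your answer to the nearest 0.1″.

Δλ = -25.6″

At latitude -71.2462°, cos φ = 0.321502.
One radian of longitude at latitude φ spans R cos φ, so Δλ = ΔE / (R cos φ) = -254.6 / (6370000 × 0.321502) = -1.2432e-04 rad = -25.642″.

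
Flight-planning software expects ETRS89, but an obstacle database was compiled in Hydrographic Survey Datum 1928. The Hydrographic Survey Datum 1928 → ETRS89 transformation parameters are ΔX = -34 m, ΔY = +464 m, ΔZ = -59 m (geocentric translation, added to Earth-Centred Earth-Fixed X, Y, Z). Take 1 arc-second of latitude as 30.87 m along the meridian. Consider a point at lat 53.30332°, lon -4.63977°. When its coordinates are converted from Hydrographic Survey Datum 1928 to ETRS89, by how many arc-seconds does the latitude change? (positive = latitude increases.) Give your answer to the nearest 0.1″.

Δφ = 0.7″

sin φ = 0.801810, cos φ = 0.597579, sin λ = -0.080891, cos λ = 0.996723.
North component: ΔN = −sin φ cos λ·ΔX − sin φ sin λ·ΔY + cos φ·ΔZ = −(0.801810)(0.996723)(-34) − (0.801810)(-0.080891)(464) + (0.597579)(-59) = 22.01 m.
1° of latitude spans 3600 × 30.87 = 111132 m, so Δφ = 22.01 / 111132 × 3600 = 0.713″.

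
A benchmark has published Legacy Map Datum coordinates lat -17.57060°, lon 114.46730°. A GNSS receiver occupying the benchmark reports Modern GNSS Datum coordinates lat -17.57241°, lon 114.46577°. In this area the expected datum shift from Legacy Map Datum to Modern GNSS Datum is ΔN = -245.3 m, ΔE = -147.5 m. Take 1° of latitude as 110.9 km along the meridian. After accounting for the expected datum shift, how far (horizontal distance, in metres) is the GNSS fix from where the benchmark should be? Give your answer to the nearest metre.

Observed coordinate differences: Δφ = -0.00181°, Δλ = -0.00153°.
Converting to metres (1° lat = 110900 m, cos φ = 0.953346): observed ΔN = -200.7 m, observed ΔE = -161.8 m.
Subtracting the expected shift leaves a residual of -200.7 − (-245.3) = 44.6 m north and -161.8 − (-147.5) = -14.3 m east.
Residual distance = √(44.6² + (-14.3)²) = 46.8 m.

47 m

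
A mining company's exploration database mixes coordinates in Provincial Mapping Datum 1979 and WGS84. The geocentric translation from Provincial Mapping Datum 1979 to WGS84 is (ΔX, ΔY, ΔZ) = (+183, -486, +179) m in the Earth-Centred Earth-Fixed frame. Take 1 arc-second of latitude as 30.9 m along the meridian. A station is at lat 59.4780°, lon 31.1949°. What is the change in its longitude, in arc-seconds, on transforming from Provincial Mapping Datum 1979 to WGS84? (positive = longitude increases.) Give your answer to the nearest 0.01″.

Δλ = -32.53″

sin φ = 0.861434, cos φ = 0.507869, sin λ = 0.517951, cos λ = 0.855410.
East component: ΔE = −sin λ·ΔX + cos λ·ΔY = −(0.517951)(183) + (0.855410)(-486) = -510.51 m.
1° of latitude spans 3600 × 30.90 = 111240 m; at latitude φ, 1° of longitude spans that × cos φ = 56495.4 m, so Δλ = -510.51 / 56495.4 × 3600 = -32.531″.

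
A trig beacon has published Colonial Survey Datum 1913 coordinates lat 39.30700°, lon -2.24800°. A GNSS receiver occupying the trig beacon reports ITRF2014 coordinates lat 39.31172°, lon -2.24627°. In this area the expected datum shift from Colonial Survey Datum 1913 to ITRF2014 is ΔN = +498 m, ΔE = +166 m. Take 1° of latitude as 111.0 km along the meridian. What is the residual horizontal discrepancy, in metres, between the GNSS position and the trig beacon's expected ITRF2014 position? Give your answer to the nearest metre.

Observed coordinate differences: Δφ = +0.00472°, Δλ = +0.00173°.
Converting to metres (1° lat = 111000 m, cos φ = 0.773763): observed ΔN = 523.9 m, observed ΔE = 148.6 m.
Subtracting the expected shift leaves a residual of 523.9 − (498) = 25.9 m north and 148.6 − (166) = -17.4 m east.
Residual distance = √(25.9² + (-17.4)²) = 31.2 m.

31 m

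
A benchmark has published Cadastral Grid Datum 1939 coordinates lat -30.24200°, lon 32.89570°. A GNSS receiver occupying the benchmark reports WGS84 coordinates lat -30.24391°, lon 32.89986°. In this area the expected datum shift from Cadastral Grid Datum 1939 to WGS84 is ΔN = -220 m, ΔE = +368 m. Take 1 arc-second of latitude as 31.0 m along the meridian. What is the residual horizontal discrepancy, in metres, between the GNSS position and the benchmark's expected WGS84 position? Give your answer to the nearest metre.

Observed coordinate differences: Δφ = -0.00191°, Δλ = +0.00416°.
Converting to metres (1° lat = 111600 m, cos φ = 0.863906): observed ΔN = -213.2 m, observed ΔE = 401.1 m.
Subtracting the expected shift leaves a residual of -213.2 − (-220) = 6.8 m north and 401.1 − (368) = 33.1 m east.
Residual distance = √(6.8² + 33.1²) = 33.8 m.

34 m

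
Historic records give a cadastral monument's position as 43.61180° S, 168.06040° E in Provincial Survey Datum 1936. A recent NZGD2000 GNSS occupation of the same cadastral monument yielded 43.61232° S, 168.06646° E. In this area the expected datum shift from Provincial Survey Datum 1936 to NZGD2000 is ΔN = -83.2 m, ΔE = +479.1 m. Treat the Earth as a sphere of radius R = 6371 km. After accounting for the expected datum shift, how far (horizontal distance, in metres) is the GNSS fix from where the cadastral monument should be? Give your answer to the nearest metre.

27 m

Observed coordinate differences: Δφ = -0.00052°, Δλ = +0.00606°.
Converting to metres (1° lat = 111195 m, cos φ = 0.724030): observed ΔN = -57.8 m, observed ΔE = 487.9 m.
Subtracting the expected shift leaves a residual of -57.8 − (-83.2) = 25.4 m north and 487.9 − (479.1) = 8.8 m east.
Residual distance = √(25.4² + 8.8²) = 26.9 m.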